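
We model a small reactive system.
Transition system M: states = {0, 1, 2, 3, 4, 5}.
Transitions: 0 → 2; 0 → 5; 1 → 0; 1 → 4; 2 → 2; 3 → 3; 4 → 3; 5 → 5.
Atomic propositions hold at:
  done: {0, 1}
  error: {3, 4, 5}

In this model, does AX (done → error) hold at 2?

Sat(done → error) = {2, 3, 4, 5}
Sat(AX (done → error)) = {s : every successor in {2, 3, 4, 5}} = {0, 2, 3, 4, 5}
2 ∈ Sat(AX (done → error)) = {0, 2, 3, 4, 5}, so the formula holds at 2.

Yes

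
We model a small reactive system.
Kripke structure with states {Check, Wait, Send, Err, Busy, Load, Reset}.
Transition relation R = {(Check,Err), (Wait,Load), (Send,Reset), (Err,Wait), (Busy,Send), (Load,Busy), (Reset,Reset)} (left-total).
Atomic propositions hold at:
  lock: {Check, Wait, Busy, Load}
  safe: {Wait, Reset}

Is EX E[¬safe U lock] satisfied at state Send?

Sat(¬safe) = {Check, Send, Err, Busy, Load}
E[¬safe U lock]: least fixpoint, start Z0 = Sat(lock) = {Check, Wait, Busy, Load}, add states in Sat(¬safe) with some successor in Z. Z1 = {Check, Wait, Err, Busy, Load}; fixed.
Sat(E[¬safe U lock]) = {Check, Wait, Err, Busy, Load}
Sat(EX E[¬safe U lock]) = {s : some successor in {Check, Wait, Err, Busy, Load}} = {Check, Wait, Err, Load}
Send ∉ Sat(EX E[¬safe U lock]) = {Check, Wait, Err, Load}, so the formula does not hold at Send.

No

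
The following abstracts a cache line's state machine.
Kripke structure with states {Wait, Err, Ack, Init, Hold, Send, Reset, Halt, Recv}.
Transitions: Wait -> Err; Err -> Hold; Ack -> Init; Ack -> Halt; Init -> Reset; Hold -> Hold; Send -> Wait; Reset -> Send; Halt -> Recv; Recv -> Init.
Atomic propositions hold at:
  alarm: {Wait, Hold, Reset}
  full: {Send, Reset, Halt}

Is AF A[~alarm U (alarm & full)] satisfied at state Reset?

Sat(~alarm) = {Err, Ack, Init, Send, Halt, Recv}
Sat(alarm & full) = {Reset}
A[~alarm U (alarm & full)]: least fixpoint, start Z0 = Sat((alarm & full)) = {Reset}, add states in Sat(~alarm) with every successor in Z. Z1 = {Init, Reset}; Z2 = {Init, Reset, Recv}; Z3 = {Init, Reset, Halt, Recv}; Z4 = {Ack, Init, Reset, Halt, Recv}; fixed.
Sat(A[~alarm U (alarm & full)]) = {Ack, Init, Reset, Halt, Recv}
AF A[~alarm U (alarm & full)]: least fixpoint, start Z0 = {Ack, Init, Reset, Halt, Recv}, add states with every successor in Z. Already a fixed point.
Sat(AF A[~alarm U (alarm & full)]) = {Ack, Init, Reset, Halt, Recv}
Reset ∈ Sat(AF A[~alarm U (alarm & full)]) = {Ack, Init, Reset, Halt, Recv}, so the formula holds at Reset.

Yes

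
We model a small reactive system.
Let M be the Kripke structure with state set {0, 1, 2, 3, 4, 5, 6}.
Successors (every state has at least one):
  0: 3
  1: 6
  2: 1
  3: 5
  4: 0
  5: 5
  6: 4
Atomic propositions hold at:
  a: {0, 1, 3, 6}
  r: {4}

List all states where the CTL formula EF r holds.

{1, 2, 4, 6}

EF r: least fixpoint, start Z0 = {4}, add states with some successor in Z. Z1 = {4, 6}; Z2 = {1, 4, 6}; Z3 = {1, 2, 4, 6}; fixed.
Sat(EF r) = {1, 2, 4, 6}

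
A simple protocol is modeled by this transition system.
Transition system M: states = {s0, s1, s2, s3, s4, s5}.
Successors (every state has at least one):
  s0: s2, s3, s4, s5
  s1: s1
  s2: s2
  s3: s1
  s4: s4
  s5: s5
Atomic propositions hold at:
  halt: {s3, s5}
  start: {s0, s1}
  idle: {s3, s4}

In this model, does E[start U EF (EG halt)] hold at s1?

EG halt: greatest fixpoint, start Z0 = {s3, s5}, keep only states in Sat with some successor in Z. Z1 = {s5}; fixed.
Sat(EG halt) = {s5}
EF (EG halt): least fixpoint, start Z0 = {s5}, add states with some successor in Z. Z1 = {s0, s5}; fixed.
Sat(EF (EG halt)) = {s0, s5}
E[start U EF (EG halt)]: least fixpoint, start Z0 = Sat(EF (EG halt)) = {s0, s5}, add states in Sat(start) with some successor in Z. Already a fixed point.
Sat(E[start U EF (EG halt)]) = {s0, s5}
s1 ∉ Sat(E[start U EF (EG halt)]) = {s0, s5}, so the formula does not hold at s1.

No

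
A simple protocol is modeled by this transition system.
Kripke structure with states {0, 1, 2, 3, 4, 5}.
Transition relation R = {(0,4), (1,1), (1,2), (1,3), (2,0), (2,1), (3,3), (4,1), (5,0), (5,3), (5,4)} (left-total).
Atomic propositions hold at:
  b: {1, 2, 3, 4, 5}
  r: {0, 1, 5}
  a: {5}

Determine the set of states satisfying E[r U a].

E[r U a]: least fixpoint, start Z0 = Sat(a) = {5}, add states in Sat(r) with some successor in Z. Already a fixed point.
Sat(E[r U a]) = {5}

{5}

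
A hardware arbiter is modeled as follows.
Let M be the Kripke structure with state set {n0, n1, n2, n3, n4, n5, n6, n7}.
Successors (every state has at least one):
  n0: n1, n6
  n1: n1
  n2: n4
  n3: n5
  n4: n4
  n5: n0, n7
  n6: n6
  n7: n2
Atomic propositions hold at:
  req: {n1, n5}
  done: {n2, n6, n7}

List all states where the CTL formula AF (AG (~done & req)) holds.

Sat(~done) = {n0, n1, n3, n4, n5}
Sat(~done & req) = {n1, n5}
AG (~done & req): greatest fixpoint, start Z0 = {n1, n5}, keep only states in Sat with every successor in Z. Z1 = {n1}; fixed.
Sat(AG (~done & req)) = {n1}
AF (AG (~done & req)): least fixpoint, start Z0 = {n1}, add states with every successor in Z. Already a fixed point.
Sat(AF (AG (~done & req))) = {n1}

{n1}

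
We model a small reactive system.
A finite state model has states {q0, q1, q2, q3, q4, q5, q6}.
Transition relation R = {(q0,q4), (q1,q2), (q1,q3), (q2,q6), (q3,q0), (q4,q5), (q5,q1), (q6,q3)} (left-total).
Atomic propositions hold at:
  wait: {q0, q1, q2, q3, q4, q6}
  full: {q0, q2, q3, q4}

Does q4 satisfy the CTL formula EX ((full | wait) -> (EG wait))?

Yes

Sat(full | wait) = {q0, q1, q2, q3, q4, q6}
EG wait: greatest fixpoint, start Z0 = {q0, q1, q2, q3, q4, q6}, keep only states in Sat with some successor in Z. Z1 = {q0, q1, q2, q3, q6}; Z2 = {q1, q2, q3, q6}; Z3 = {q1, q2, q6}; Z4 = {q1, q2}; Z5 = {q1}; Z6 = ∅; fixed.
Sat(EG wait) = ∅
Sat((full | wait) -> (EG wait)) = {q5}
Sat(EX ((full | wait) -> (EG wait))) = {s : some successor in {q5}} = {q4}
q4 ∈ Sat(EX ((full | wait) -> (EG wait))) = {q4}, so the formula holds at q4.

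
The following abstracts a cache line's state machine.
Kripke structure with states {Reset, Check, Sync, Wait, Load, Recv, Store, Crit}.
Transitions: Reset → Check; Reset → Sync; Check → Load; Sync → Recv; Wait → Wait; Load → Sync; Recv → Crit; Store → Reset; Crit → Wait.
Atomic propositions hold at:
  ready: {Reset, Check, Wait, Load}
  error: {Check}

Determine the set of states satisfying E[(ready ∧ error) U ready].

Sat(ready ∧ error) = {Check}
E[(ready ∧ error) U ready]: least fixpoint, start Z0 = Sat(ready) = {Reset, Check, Wait, Load}, add states in Sat(ready ∧ error) with some successor in Z. Already a fixed point.
Sat(E[(ready ∧ error) U ready]) = {Reset, Check, Wait, Load}

{Reset, Check, Wait, Load}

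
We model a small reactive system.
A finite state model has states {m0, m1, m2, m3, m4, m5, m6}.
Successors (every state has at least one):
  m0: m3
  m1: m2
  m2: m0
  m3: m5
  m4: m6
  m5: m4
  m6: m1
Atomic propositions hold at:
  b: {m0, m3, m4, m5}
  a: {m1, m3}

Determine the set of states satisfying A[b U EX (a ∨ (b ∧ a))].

Sat(b ∧ a) = {m3}
Sat(a ∨ (b ∧ a)) = {m1, m3}
Sat(EX (a ∨ (b ∧ a))) = {s : some successor in {m1, m3}} = {m0, m6}
A[b U EX (a ∨ (b ∧ a))]: least fixpoint, start Z0 = Sat(EX (a ∨ (b ∧ a))) = {m0, m6}, add states in Sat(b) with every successor in Z. Z1 = {m0, m4, m6}; Z2 = {m0, m4, m5, m6}; Z3 = {m0, m3, m4, m5, m6}; fixed.
Sat(A[b U EX (a ∨ (b ∧ a))]) = {m0, m3, m4, m5, m6}

{m0, m3, m4, m5, m6}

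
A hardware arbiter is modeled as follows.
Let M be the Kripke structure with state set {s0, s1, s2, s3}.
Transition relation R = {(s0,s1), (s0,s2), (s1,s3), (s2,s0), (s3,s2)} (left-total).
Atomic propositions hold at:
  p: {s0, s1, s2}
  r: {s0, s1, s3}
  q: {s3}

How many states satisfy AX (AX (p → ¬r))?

1

Sat(¬r) = {s2}
Sat(p → ¬r) = {s2, s3}
Sat(AX (p → ¬r)) = {s : every successor in {s2, s3}} = {s1, s3}
Sat(AX (AX (p → ¬r))) = {s : every successor in {s1, s3}} = {s1}
|Sat(AX (AX (p → ¬r)))| = |{s1}| = 1.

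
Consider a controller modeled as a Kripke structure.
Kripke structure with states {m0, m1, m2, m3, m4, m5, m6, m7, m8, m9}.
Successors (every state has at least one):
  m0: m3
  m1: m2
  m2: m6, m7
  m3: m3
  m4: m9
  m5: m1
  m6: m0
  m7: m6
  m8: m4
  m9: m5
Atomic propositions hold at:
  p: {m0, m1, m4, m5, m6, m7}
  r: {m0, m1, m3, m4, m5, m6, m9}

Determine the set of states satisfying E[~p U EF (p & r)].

Sat(~p) = {m2, m3, m8, m9}
Sat(p & r) = {m0, m1, m4, m5, m6}
EF (p & r): least fixpoint, start Z0 = {m0, m1, m4, m5, m6}, add states with some successor in Z. Z1 = {m0, m1, m2, m4, m5, m6, m7, m8, m9}; fixed.
Sat(EF (p & r)) = {m0, m1, m2, m4, m5, m6, m7, m8, m9}
E[~p U EF (p & r)]: least fixpoint, start Z0 = Sat(EF (p & r)) = {m0, m1, m2, m4, m5, m6, m7, m8, m9}, add states in Sat(~p) with some successor in Z. Already a fixed point.
Sat(E[~p U EF (p & r)]) = {m0, m1, m2, m4, m5, m6, m7, m8, m9}

{m0, m1, m2, m4, m5, m6, m7, m8, m9}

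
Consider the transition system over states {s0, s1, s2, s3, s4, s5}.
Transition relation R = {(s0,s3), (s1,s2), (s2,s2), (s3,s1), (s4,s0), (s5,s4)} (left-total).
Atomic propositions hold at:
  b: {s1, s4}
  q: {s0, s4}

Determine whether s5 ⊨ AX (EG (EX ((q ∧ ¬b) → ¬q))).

No

Sat(¬b) = {s0, s2, s3, s5}
Sat(q ∧ ¬b) = {s0}
Sat(¬q) = {s1, s2, s3, s5}
Sat((q ∧ ¬b) → ¬q) = {s1, s2, s3, s4, s5}
Sat(EX ((q ∧ ¬b) → ¬q)) = {s : some successor in {s1, s2, s3, s4, s5}} = {s0, s1, s2, s3, s5}
EG (EX ((q ∧ ¬b) → ¬q)): greatest fixpoint, start Z0 = {s0, s1, s2, s3, s5}, keep only states in Sat with some successor in Z. Z1 = {s0, s1, s2, s3}; fixed.
Sat(EG (EX ((q ∧ ¬b) → ¬q))) = {s0, s1, s2, s3}
Sat(AX (EG (EX ((q ∧ ¬b) → ¬q)))) = {s : every successor in {s0, s1, s2, s3}} = {s0, s1, s2, s3, s4}
s5 ∉ Sat(AX (EG (EX ((q ∧ ¬b) → ¬q)))) = {s0, s1, s2, s3, s4}, so the formula does not hold at s5.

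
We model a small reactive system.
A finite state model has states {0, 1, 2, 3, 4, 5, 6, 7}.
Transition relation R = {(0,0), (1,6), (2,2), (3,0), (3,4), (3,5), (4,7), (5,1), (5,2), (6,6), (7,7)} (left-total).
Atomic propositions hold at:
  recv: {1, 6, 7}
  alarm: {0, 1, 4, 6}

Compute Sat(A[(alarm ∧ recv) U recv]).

Sat(alarm ∧ recv) = {1, 6}
A[(alarm ∧ recv) U recv]: least fixpoint, start Z0 = Sat(recv) = {1, 6, 7}, add states in Sat(alarm ∧ recv) with every successor in Z. Already a fixed point.
Sat(A[(alarm ∧ recv) U recv]) = {1, 6, 7}

{1, 6, 7}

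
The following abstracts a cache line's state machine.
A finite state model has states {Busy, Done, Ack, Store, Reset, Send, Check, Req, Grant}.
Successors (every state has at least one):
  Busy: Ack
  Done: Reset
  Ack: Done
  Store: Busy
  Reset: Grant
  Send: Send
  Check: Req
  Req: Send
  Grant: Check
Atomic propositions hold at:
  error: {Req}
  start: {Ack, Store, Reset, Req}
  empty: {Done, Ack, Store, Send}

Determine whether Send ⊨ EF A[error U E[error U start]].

No

E[error U start]: least fixpoint, start Z0 = Sat(start) = {Ack, Store, Reset, Req}, add states in Sat(error) with some successor in Z. Already a fixed point.
Sat(E[error U start]) = {Ack, Store, Reset, Req}
A[error U E[error U start]]: least fixpoint, start Z0 = Sat(E[error U start]) = {Ack, Store, Reset, Req}, add states in Sat(error) with every successor in Z. Already a fixed point.
Sat(A[error U E[error U start]]) = {Ack, Store, Reset, Req}
EF A[error U E[error U start]]: least fixpoint, start Z0 = {Ack, Store, Reset, Req}, add states with some successor in Z. Z1 = {Busy, Done, Ack, Store, Reset, Check, Req}; Z2 = {Busy, Done, Ack, Store, Reset, Check, Req, Grant}; fixed.
Sat(EF A[error U E[error U start]]) = {Busy, Done, Ack, Store, Reset, Check, Req, Grant}
Send ∉ Sat(EF A[error U E[error U start]]) = {Busy, Done, Ack, Store, Reset, Check, Req, Grant}, so the formula does not hold at Send.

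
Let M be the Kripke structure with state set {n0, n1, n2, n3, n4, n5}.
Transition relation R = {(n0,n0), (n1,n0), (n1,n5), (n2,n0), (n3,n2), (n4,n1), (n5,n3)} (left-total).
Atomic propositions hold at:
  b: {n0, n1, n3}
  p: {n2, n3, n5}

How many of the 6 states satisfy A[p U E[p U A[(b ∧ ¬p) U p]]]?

3

Sat(¬p) = {n0, n1, n4}
Sat(b ∧ ¬p) = {n0, n1}
A[(b ∧ ¬p) U p]: least fixpoint, start Z0 = Sat(p) = {n2, n3, n5}, add states in Sat(b ∧ ¬p) with every successor in Z. Already a fixed point.
Sat(A[(b ∧ ¬p) U p]) = {n2, n3, n5}
E[p U A[(b ∧ ¬p) U p]]: least fixpoint, start Z0 = Sat(A[(b ∧ ¬p) U p]) = {n2, n3, n5}, add states in Sat(p) with some successor in Z. Already a fixed point.
Sat(E[p U A[(b ∧ ¬p) U p]]) = {n2, n3, n5}
A[p U E[p U A[(b ∧ ¬p) U p]]]: least fixpoint, start Z0 = Sat(E[p U A[(b ∧ ¬p) U p]]) = {n2, n3, n5}, add states in Sat(p) with every successor in Z. Already a fixed point.
Sat(A[p U E[p U A[(b ∧ ¬p) U p]]]) = {n2, n3, n5}
|Sat(A[p U E[p U A[(b ∧ ¬p) U p]]])| = |{n2, n3, n5}| = 3.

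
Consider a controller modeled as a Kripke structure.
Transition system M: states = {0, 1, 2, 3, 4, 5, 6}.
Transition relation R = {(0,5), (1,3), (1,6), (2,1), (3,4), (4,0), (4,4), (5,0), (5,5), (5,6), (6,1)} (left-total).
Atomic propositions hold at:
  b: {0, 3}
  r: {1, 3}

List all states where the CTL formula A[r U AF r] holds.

{1, 2, 3, 6}

AF r: least fixpoint, start Z0 = {1, 3}, add states with every successor in Z. Z1 = {1, 2, 3, 6}; fixed.
Sat(AF r) = {1, 2, 3, 6}
A[r U AF r]: least fixpoint, start Z0 = Sat(AF r) = {1, 2, 3, 6}, add states in Sat(r) with every successor in Z. Already a fixed point.
Sat(A[r U AF r]) = {1, 2, 3, 6}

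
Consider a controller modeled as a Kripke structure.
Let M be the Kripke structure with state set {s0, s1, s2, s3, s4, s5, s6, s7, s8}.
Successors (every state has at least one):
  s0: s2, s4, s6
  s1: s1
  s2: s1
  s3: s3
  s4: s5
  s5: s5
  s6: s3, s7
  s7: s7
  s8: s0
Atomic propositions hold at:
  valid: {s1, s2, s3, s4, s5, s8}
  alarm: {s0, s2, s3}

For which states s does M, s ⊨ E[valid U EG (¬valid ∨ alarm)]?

{s0, s3, s6, s7, s8}

Sat(¬valid) = {s0, s6, s7}
Sat(¬valid ∨ alarm) = {s0, s2, s3, s6, s7}
EG (¬valid ∨ alarm): greatest fixpoint, start Z0 = {s0, s2, s3, s6, s7}, keep only states in Sat with some successor in Z. Z1 = {s0, s3, s6, s7}; fixed.
Sat(EG (¬valid ∨ alarm)) = {s0, s3, s6, s7}
E[valid U EG (¬valid ∨ alarm)]: least fixpoint, start Z0 = Sat(EG (¬valid ∨ alarm)) = {s0, s3, s6, s7}, add states in Sat(valid) with some successor in Z. Z1 = {s0, s3, s6, s7, s8}; fixed.
Sat(E[valid U EG (¬valid ∨ alarm)]) = {s0, s3, s6, s7, s8}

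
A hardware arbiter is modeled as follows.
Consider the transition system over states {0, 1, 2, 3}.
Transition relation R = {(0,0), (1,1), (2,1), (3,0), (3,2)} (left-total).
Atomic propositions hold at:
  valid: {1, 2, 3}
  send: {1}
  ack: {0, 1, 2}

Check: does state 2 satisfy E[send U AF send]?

AF send: least fixpoint, start Z0 = {1}, add states with every successor in Z. Z1 = {1, 2}; fixed.
Sat(AF send) = {1, 2}
E[send U AF send]: least fixpoint, start Z0 = Sat(AF send) = {1, 2}, add states in Sat(send) with some successor in Z. Already a fixed point.
Sat(E[send U AF send]) = {1, 2}
2 ∈ Sat(E[send U AF send]) = {1, 2}, so the formula holds at 2.

Yes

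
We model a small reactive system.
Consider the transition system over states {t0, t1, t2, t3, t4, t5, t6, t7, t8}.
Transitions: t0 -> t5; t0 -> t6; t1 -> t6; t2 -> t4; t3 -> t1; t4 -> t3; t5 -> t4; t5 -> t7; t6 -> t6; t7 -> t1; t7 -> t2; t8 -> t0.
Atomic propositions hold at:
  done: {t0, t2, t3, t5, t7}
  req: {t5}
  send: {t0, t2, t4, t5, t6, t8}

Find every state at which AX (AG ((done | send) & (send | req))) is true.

Sat(done | send) = {t0, t2, t3, t4, t5, t6, t7, t8}
Sat(send | req) = {t0, t2, t4, t5, t6, t8}
Sat((done | send) & (send | req)) = {t0, t2, t4, t5, t6, t8}
AG ((done | send) & (send | req)): greatest fixpoint, start Z0 = {t0, t2, t4, t5, t6, t8}, keep only states in Sat with every successor in Z. Z1 = {t0, t2, t6, t8}; Z2 = {t6, t8}; Z3 = {t6}; fixed.
Sat(AG ((done | send) & (send | req))) = {t6}
Sat(AX (AG ((done | send) & (send | req)))) = {s : every successor in {t6}} = {t1, t6}

{t1, t6}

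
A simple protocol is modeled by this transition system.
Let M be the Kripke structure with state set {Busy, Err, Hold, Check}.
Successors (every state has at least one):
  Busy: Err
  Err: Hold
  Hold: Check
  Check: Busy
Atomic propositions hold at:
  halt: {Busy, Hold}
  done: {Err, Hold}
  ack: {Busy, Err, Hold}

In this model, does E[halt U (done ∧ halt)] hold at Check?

No

Sat(done ∧ halt) = {Hold}
E[halt U (done ∧ halt)]: least fixpoint, start Z0 = Sat((done ∧ halt)) = {Hold}, add states in Sat(halt) with some successor in Z. Already a fixed point.
Sat(E[halt U (done ∧ halt)]) = {Hold}
Check ∉ Sat(E[halt U (done ∧ halt)]) = {Hold}, so the formula does not hold at Check.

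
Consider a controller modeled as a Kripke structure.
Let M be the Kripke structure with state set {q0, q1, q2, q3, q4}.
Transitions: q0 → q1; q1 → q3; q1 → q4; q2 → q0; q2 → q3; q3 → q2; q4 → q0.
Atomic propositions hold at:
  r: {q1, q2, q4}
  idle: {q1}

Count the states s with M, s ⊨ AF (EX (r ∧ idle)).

Sat(r ∧ idle) = {q1}
Sat(EX (r ∧ idle)) = {s : some successor in {q1}} = {q0}
AF (EX (r ∧ idle)): least fixpoint, start Z0 = {q0}, add states with every successor in Z. Z1 = {q0, q4}; fixed.
Sat(AF (EX (r ∧ idle))) = {q0, q4}
|Sat(AF (EX (r ∧ idle)))| = |{q0, q4}| = 2.

2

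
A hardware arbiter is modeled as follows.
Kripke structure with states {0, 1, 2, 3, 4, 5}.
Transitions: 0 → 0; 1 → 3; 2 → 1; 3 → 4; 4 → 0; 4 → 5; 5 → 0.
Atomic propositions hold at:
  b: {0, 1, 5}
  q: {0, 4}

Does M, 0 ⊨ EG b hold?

Yes

EG b: greatest fixpoint, start Z0 = {0, 1, 5}, keep only states in Sat with some successor in Z. Z1 = {0, 5}; fixed.
Sat(EG b) = {0, 5}
0 ∈ Sat(EG b) = {0, 5}, so the formula holds at 0.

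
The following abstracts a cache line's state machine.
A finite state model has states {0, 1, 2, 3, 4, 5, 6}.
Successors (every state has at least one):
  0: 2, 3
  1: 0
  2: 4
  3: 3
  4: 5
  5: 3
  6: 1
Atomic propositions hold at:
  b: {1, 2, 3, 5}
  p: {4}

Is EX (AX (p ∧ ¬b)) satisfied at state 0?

Yes

Sat(¬b) = {0, 4, 6}
Sat(p ∧ ¬b) = {4}
Sat(AX (p ∧ ¬b)) = {s : every successor in {4}} = {2}
Sat(EX (AX (p ∧ ¬b))) = {s : some successor in {2}} = {0}
0 ∈ Sat(EX (AX (p ∧ ¬b))) = {0}, so the formula holds at 0.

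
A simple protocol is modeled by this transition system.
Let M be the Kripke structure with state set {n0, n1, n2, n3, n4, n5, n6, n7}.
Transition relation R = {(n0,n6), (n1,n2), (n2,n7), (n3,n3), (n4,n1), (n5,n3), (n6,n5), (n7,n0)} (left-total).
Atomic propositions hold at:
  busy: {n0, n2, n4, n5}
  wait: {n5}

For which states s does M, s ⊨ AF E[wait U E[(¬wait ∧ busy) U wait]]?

Sat(¬wait) = {n0, n1, n2, n3, n4, n6, n7}
Sat(¬wait ∧ busy) = {n0, n2, n4}
E[(¬wait ∧ busy) U wait]: least fixpoint, start Z0 = Sat(wait) = {n5}, add states in Sat(¬wait ∧ busy) with some successor in Z. Already a fixed point.
Sat(E[(¬wait ∧ busy) U wait]) = {n5}
E[wait U E[(¬wait ∧ busy) U wait]]: least fixpoint, start Z0 = Sat(E[(¬wait ∧ busy) U wait]) = {n5}, add states in Sat(wait) with some successor in Z. Already a fixed point.
Sat(E[wait U E[(¬wait ∧ busy) U wait]]) = {n5}
AF E[wait U E[(¬wait ∧ busy) U wait]]: least fixpoint, start Z0 = {n5}, add states with every successor in Z. Z1 = {n5, n6}; Z2 = {n0, n5, n6}; Z3 = {n0, n5, n6, n7}; Z4 = {n0, n2, n5, n6, n7}; Z5 = {n0, n1, n2, n5, n6, n7}; Z6 = {n0, n1, n2, n4, n5, n6, n7}; fixed.
Sat(AF E[wait U E[(¬wait ∧ busy) U wait]]) = {n0, n1, n2, n4, n5, n6, n7}

{n0, n1, n2, n4, n5, n6, n7}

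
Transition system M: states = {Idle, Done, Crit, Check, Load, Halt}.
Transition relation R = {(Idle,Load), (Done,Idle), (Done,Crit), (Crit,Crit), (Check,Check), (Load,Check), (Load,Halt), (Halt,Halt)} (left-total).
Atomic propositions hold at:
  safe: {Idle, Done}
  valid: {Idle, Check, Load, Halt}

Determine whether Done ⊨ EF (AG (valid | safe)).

Yes

Sat(valid | safe) = {Idle, Done, Check, Load, Halt}
AG (valid | safe): greatest fixpoint, start Z0 = {Idle, Done, Check, Load, Halt}, keep only states in Sat with every successor in Z. Z1 = {Idle, Check, Load, Halt}; fixed.
Sat(AG (valid | safe)) = {Idle, Check, Load, Halt}
EF (AG (valid | safe)): least fixpoint, start Z0 = {Idle, Check, Load, Halt}, add states with some successor in Z. Z1 = {Idle, Done, Check, Load, Halt}; fixed.
Sat(EF (AG (valid | safe))) = {Idle, Done, Check, Load, Halt}
Done ∈ Sat(EF (AG (valid | safe))) = {Idle, Done, Check, Load, Halt}, so the formula holds at Done.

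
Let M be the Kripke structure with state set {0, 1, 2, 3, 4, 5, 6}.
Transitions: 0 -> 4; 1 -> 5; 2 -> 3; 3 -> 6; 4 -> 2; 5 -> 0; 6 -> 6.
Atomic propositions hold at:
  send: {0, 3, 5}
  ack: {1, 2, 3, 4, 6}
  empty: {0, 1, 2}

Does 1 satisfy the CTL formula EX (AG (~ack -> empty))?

Sat(~ack) = {0, 5}
Sat(~ack -> empty) = {0, 1, 2, 3, 4, 6}
AG (~ack -> empty): greatest fixpoint, start Z0 = {0, 1, 2, 3, 4, 6}, keep only states in Sat with every successor in Z. Z1 = {0, 2, 3, 4, 6}; fixed.
Sat(AG (~ack -> empty)) = {0, 2, 3, 4, 6}
Sat(EX (AG (~ack -> empty))) = {s : some successor in {0, 2, 3, 4, 6}} = {0, 2, 3, 4, 5, 6}
1 ∉ Sat(EX (AG (~ack -> empty))) = {0, 2, 3, 4, 5, 6}, so the formula does not hold at 1.

No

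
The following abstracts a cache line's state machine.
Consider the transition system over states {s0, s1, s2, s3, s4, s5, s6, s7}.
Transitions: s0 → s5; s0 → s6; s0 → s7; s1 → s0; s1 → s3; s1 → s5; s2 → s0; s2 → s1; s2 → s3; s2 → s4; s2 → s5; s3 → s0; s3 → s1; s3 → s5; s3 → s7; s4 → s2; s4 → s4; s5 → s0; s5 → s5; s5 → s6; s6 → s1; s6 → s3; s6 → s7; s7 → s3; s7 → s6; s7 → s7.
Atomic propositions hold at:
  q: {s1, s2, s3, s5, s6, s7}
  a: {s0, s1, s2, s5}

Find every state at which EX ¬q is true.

{s1, s2, s3, s4, s5}

Sat(¬q) = {s0, s4}
Sat(EX ¬q) = {s : some successor in {s0, s4}} = {s1, s2, s3, s4, s5}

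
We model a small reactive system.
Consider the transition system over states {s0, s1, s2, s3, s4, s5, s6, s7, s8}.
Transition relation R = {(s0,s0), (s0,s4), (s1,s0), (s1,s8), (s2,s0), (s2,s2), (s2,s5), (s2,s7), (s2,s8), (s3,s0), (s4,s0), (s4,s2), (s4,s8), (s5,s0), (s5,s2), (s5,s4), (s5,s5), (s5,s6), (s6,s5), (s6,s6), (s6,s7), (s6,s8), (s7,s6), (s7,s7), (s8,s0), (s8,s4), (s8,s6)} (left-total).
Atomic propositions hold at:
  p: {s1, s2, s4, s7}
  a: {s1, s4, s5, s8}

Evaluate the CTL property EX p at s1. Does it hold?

No

Sat(EX p) = {s : some successor in {s1, s2, s4, s7}} = {s0, s2, s4, s5, s6, s7, s8}
s1 ∉ Sat(EX p) = {s0, s2, s4, s5, s6, s7, s8}, so the formula does not hold at s1.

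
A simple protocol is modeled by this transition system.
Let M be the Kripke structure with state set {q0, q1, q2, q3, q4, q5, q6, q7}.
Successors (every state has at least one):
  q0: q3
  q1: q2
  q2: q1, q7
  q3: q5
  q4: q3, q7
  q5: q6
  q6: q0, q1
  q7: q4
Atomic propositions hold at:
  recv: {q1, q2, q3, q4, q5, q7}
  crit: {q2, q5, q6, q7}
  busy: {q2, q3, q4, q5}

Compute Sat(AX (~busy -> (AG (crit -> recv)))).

Sat(~busy) = {q0, q1, q6, q7}
Sat(crit -> recv) = {q0, q1, q2, q3, q4, q5, q7}
AG (crit -> recv): greatest fixpoint, start Z0 = {q0, q1, q2, q3, q4, q5, q7}, keep only states in Sat with every successor in Z. Z1 = {q0, q1, q2, q3, q4, q7}; Z2 = {q0, q1, q2, q4, q7}; Z3 = {q1, q2, q7}; Z4 = {q1, q2}; Z5 = {q1}; Z6 = ∅; fixed.
Sat(AG (crit -> recv)) = ∅
Sat(~busy -> (AG (crit -> recv))) = {q2, q3, q4, q5}
Sat(AX (~busy -> (AG (crit -> recv)))) = {s : every successor in {q2, q3, q4, q5}} = {q0, q1, q3, q7}

{q0, q1, q3, q7}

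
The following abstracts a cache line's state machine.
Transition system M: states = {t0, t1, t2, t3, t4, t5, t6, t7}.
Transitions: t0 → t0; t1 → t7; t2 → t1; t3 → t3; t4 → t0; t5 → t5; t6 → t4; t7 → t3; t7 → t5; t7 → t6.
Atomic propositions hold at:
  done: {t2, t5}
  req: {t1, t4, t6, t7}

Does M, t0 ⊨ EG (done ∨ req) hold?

Sat(done ∨ req) = {t1, t2, t4, t5, t6, t7}
EG (done ∨ req): greatest fixpoint, start Z0 = {t1, t2, t4, t5, t6, t7}, keep only states in Sat with some successor in Z. Z1 = {t1, t2, t5, t6, t7}; Z2 = {t1, t2, t5, t7}; fixed.
Sat(EG (done ∨ req)) = {t1, t2, t5, t7}
t0 ∉ Sat(EG (done ∨ req)) = {t1, t2, t5, t7}, so the formula does not hold at t0.

No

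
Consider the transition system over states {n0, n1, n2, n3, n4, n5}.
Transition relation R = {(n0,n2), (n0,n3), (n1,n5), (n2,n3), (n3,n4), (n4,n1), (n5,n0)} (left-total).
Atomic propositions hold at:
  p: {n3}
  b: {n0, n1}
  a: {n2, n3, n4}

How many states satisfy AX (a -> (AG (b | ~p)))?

3

Sat(~p) = {n0, n1, n2, n4, n5}
Sat(b | ~p) = {n0, n1, n2, n4, n5}
AG (b | ~p): greatest fixpoint, start Z0 = {n0, n1, n2, n4, n5}, keep only states in Sat with every successor in Z. Z1 = {n1, n4, n5}; Z2 = {n1, n4}; Z3 = {n4}; Z4 = ∅; fixed.
Sat(AG (b | ~p)) = ∅
Sat(a -> (AG (b | ~p))) = {n0, n1, n5}
Sat(AX (a -> (AG (b | ~p)))) = {s : every successor in {n0, n1, n5}} = {n1, n4, n5}
|Sat(AX (a -> (AG (b | ~p))))| = |{n1, n4, n5}| = 3.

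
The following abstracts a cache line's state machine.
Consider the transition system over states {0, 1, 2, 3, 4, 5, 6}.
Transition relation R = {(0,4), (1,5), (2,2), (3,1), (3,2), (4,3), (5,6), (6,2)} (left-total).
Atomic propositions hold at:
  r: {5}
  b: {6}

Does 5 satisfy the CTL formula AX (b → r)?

No

Sat(b → r) = {0, 1, 2, 3, 4, 5}
Sat(AX (b → r)) = {s : every successor in {0, 1, 2, 3, 4, 5}} = {0, 1, 2, 3, 4, 6}
5 ∉ Sat(AX (b → r)) = {0, 1, 2, 3, 4, 6}, so the formula does not hold at 5.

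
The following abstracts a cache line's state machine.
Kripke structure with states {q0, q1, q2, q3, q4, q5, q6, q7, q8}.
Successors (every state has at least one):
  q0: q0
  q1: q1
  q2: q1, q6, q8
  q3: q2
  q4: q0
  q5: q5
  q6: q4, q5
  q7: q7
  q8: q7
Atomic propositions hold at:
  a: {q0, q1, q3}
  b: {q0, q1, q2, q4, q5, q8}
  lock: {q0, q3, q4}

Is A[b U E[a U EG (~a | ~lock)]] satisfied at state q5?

Yes

Sat(~a) = {q2, q4, q5, q6, q7, q8}
Sat(~lock) = {q1, q2, q5, q6, q7, q8}
Sat(~a | ~lock) = {q1, q2, q4, q5, q6, q7, q8}
EG (~a | ~lock): greatest fixpoint, start Z0 = {q1, q2, q4, q5, q6, q7, q8}, keep only states in Sat with some successor in Z. Z1 = {q1, q2, q5, q6, q7, q8}; fixed.
Sat(EG (~a | ~lock)) = {q1, q2, q5, q6, q7, q8}
E[a U EG (~a | ~lock)]: least fixpoint, start Z0 = Sat(EG (~a | ~lock)) = {q1, q2, q5, q6, q7, q8}, add states in Sat(a) with some successor in Z. Z1 = {q1, q2, q3, q5, q6, q7, q8}; fixed.
Sat(E[a U EG (~a | ~lock)]) = {q1, q2, q3, q5, q6, q7, q8}
A[b U E[a U EG (~a | ~lock)]]: least fixpoint, start Z0 = Sat(E[a U EG (~a | ~lock)]) = {q1, q2, q3, q5, q6, q7, q8}, add states in Sat(b) with every successor in Z. Already a fixed point.
Sat(A[b U E[a U EG (~a | ~lock)]]) = {q1, q2, q3, q5, q6, q7, q8}
q5 ∈ Sat(A[b U E[a U EG (~a | ~lock)]]) = {q1, q2, q3, q5, q6, q7, q8}, so the formula holds at q5.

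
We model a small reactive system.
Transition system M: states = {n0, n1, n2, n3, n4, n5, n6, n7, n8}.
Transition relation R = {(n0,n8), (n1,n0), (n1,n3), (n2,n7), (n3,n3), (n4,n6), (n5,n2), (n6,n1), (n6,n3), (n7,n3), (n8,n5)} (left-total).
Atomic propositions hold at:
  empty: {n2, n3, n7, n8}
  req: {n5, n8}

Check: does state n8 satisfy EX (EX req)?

No

Sat(EX req) = {s : some successor in {n5, n8}} = {n0, n8}
Sat(EX (EX req)) = {s : some successor in {n0, n8}} = {n0, n1}
n8 ∉ Sat(EX (EX req)) = {n0, n1}, so the formula does not hold at n8.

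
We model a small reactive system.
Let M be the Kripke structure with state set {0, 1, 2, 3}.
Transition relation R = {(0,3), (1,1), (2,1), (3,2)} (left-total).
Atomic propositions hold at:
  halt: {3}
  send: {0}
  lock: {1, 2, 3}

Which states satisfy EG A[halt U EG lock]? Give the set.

EG lock: greatest fixpoint, start Z0 = {1, 2, 3}, keep only states in Sat with some successor in Z. Already a fixed point.
Sat(EG lock) = {1, 2, 3}
A[halt U EG lock]: least fixpoint, start Z0 = Sat(EG lock) = {1, 2, 3}, add states in Sat(halt) with every successor in Z. Already a fixed point.
Sat(A[halt U EG lock]) = {1, 2, 3}
EG A[halt U EG lock]: greatest fixpoint, start Z0 = {1, 2, 3}, keep only states in Sat with some successor in Z. Already a fixed point.
Sat(EG A[halt U EG lock]) = {1, 2, 3}

{1, 2, 3}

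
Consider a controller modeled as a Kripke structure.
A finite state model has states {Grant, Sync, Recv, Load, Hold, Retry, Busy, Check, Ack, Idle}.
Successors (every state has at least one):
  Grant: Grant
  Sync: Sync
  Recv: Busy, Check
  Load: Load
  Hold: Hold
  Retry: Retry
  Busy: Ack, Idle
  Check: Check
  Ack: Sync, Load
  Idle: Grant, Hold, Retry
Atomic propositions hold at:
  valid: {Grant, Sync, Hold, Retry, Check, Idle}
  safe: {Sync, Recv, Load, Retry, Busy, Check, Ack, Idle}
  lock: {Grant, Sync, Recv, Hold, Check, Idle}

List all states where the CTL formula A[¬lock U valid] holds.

{Grant, Sync, Hold, Retry, Check, Idle}

Sat(¬lock) = {Load, Retry, Busy, Ack}
A[¬lock U valid]: least fixpoint, start Z0 = Sat(valid) = {Grant, Sync, Hold, Retry, Check, Idle}, add states in Sat(¬lock) with every successor in Z. Already a fixed point.
Sat(A[¬lock U valid]) = {Grant, Sync, Hold, Retry, Check, Idle}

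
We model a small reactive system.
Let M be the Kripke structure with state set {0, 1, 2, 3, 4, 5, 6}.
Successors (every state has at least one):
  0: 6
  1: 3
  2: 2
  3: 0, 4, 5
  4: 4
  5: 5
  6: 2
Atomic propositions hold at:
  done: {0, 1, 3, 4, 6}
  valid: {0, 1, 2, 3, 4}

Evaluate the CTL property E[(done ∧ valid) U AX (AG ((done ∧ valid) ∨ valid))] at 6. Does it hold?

Yes

Sat(done ∧ valid) = {0, 1, 3, 4}
Sat((done ∧ valid) ∨ valid) = {0, 1, 2, 3, 4}
AG ((done ∧ valid) ∨ valid): greatest fixpoint, start Z0 = {0, 1, 2, 3, 4}, keep only states in Sat with every successor in Z. Z1 = {1, 2, 4}; Z2 = {2, 4}; fixed.
Sat(AG ((done ∧ valid) ∨ valid)) = {2, 4}
Sat(AX (AG ((done ∧ valid) ∨ valid))) = {s : every successor in {2, 4}} = {2, 4, 6}
E[(done ∧ valid) U AX (AG ((done ∧ valid) ∨ valid))]: least fixpoint, start Z0 = Sat(AX (AG ((done ∧ valid) ∨ valid))) = {2, 4, 6}, add states in Sat(done ∧ valid) with some successor in Z. Z1 = {0, 2, 3, 4, 6}; Z2 = {0, 1, 2, 3, 4, 6}; fixed.
Sat(E[(done ∧ valid) U AX (AG ((done ∧ valid) ∨ valid))]) = {0, 1, 2, 3, 4, 6}
6 ∈ Sat(E[(done ∧ valid) U AX (AG ((done ∧ valid) ∨ valid))]) = {0, 1, 2, 3, 4, 6}, so the formula holds at 6.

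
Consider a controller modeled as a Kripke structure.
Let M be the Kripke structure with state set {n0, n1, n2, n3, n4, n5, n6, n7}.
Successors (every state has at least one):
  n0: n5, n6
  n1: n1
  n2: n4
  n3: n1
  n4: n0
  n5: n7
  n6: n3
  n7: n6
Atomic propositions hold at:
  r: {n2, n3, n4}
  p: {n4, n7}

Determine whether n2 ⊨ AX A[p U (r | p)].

Sat(r | p) = {n2, n3, n4, n7}
A[p U (r | p)]: least fixpoint, start Z0 = Sat((r | p)) = {n2, n3, n4, n7}, add states in Sat(p) with every successor in Z. Already a fixed point.
Sat(A[p U (r | p)]) = {n2, n3, n4, n7}
Sat(AX A[p U (r | p)]) = {s : every successor in {n2, n3, n4, n7}} = {n2, n5, n6}
n2 ∈ Sat(AX A[p U (r | p)]) = {n2, n5, n6}, so the formula holds at n2.

Yes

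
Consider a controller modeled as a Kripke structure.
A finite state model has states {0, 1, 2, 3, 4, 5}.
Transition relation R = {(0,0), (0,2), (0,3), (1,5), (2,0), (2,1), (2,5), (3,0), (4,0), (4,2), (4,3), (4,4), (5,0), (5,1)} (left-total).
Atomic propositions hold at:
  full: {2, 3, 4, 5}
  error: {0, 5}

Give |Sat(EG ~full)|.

Sat(~full) = {0, 1}
EG ~full: greatest fixpoint, start Z0 = {0, 1}, keep only states in Sat with some successor in Z. Z1 = {0}; fixed.
Sat(EG ~full) = {0}
|Sat(EG ~full)| = |{0}| = 1.

1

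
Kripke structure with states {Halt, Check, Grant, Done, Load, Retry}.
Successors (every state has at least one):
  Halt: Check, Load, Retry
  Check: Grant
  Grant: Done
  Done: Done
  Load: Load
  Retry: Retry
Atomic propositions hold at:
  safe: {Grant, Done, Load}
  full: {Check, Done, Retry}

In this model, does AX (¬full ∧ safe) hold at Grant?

No

Sat(¬full) = {Halt, Grant, Load}
Sat(¬full ∧ safe) = {Grant, Load}
Sat(AX (¬full ∧ safe)) = {s : every successor in {Grant, Load}} = {Check, Load}
Grant ∉ Sat(AX (¬full ∧ safe)) = {Check, Load}, so the formula does not hold at Grant.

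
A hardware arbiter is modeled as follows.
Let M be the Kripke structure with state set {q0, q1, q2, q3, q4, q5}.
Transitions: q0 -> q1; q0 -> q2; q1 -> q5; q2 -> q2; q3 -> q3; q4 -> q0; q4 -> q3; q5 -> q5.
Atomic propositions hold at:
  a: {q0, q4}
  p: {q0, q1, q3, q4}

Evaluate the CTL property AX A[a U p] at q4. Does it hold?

Yes

A[a U p]: least fixpoint, start Z0 = Sat(p) = {q0, q1, q3, q4}, add states in Sat(a) with every successor in Z. Already a fixed point.
Sat(A[a U p]) = {q0, q1, q3, q4}
Sat(AX A[a U p]) = {s : every successor in {q0, q1, q3, q4}} = {q3, q4}
q4 ∈ Sat(AX A[a U p]) = {q3, q4}, so the formula holds at q4.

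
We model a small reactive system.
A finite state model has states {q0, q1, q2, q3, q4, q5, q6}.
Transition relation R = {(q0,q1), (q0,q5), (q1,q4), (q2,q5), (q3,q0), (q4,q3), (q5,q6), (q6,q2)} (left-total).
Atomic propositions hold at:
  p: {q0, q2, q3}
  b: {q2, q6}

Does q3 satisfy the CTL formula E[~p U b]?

No

Sat(~p) = {q1, q4, q5, q6}
E[~p U b]: least fixpoint, start Z0 = Sat(b) = {q2, q6}, add states in Sat(~p) with some successor in Z. Z1 = {q2, q5, q6}; fixed.
Sat(E[~p U b]) = {q2, q5, q6}
q3 ∉ Sat(E[~p U b]) = {q2, q5, q6}, so the formula does not hold at q3.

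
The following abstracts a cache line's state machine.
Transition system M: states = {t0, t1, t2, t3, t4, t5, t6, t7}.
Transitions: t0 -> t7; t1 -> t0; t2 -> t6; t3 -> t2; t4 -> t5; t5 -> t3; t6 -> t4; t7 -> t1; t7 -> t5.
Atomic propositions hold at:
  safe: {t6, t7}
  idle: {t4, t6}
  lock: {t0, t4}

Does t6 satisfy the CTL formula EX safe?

Sat(EX safe) = {s : some successor in {t6, t7}} = {t0, t2}
t6 ∉ Sat(EX safe) = {t0, t2}, so the formula does not hold at t6.

No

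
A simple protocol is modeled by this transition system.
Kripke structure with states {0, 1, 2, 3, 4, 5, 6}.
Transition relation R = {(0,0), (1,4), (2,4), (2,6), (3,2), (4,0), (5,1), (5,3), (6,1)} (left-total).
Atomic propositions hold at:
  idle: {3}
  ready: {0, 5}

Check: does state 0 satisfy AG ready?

Yes

AG ready: greatest fixpoint, start Z0 = {0, 5}, keep only states in Sat with every successor in Z. Z1 = {0}; fixed.
Sat(AG ready) = {0}
0 ∈ Sat(AG ready) = {0}, so the formula holds at 0.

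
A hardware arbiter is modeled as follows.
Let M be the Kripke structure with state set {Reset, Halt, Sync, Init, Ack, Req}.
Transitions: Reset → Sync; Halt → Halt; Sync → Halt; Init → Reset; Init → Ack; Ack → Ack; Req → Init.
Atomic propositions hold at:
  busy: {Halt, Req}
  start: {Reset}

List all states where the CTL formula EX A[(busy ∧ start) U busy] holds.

{Halt, Sync}

Sat(busy ∧ start) = ∅
A[(busy ∧ start) U busy]: least fixpoint, start Z0 = Sat(busy) = {Halt, Req}, add states in Sat(busy ∧ start) with every successor in Z. Already a fixed point.
Sat(A[(busy ∧ start) U busy]) = {Halt, Req}
Sat(EX A[(busy ∧ start) U busy]) = {s : some successor in {Halt, Req}} = {Halt, Sync}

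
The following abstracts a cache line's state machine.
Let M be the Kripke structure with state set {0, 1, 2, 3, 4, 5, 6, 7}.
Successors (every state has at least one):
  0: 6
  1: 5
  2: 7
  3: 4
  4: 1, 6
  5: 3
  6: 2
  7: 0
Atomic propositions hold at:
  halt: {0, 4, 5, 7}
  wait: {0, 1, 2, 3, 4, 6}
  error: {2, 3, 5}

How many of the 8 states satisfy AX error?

Sat(AX error) = {s : every successor in {2, 3, 5}} = {1, 5, 6}
|Sat(AX error)| = |{1, 5, 6}| = 3.

3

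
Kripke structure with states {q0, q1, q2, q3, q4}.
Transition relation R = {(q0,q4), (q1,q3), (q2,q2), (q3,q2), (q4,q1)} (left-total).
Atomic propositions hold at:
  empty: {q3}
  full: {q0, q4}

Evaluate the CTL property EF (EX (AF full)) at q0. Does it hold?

Yes

AF full: least fixpoint, start Z0 = {q0, q4}, add states with every successor in Z. Already a fixed point.
Sat(AF full) = {q0, q4}
Sat(EX (AF full)) = {s : some successor in {q0, q4}} = {q0}
EF (EX (AF full)): least fixpoint, start Z0 = {q0}, add states with some successor in Z. Already a fixed point.
Sat(EF (EX (AF full))) = {q0}
q0 ∈ Sat(EF (EX (AF full))) = {q0}, so the formula holds at q0.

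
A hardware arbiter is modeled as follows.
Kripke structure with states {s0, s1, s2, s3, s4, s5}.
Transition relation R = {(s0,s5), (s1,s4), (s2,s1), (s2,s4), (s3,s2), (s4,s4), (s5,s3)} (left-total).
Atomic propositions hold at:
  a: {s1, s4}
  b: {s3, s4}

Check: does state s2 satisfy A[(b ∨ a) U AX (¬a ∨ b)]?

Sat(b ∨ a) = {s1, s3, s4}
Sat(¬a) = {s0, s2, s3, s5}
Sat(¬a ∨ b) = {s0, s2, s3, s4, s5}
Sat(AX (¬a ∨ b)) = {s : every successor in {s0, s2, s3, s4, s5}} = {s0, s1, s3, s4, s5}
A[(b ∨ a) U AX (¬a ∨ b)]: least fixpoint, start Z0 = Sat(AX (¬a ∨ b)) = {s0, s1, s3, s4, s5}, add states in Sat(b ∨ a) with every successor in Z. Already a fixed point.
Sat(A[(b ∨ a) U AX (¬a ∨ b)]) = {s0, s1, s3, s4, s5}
s2 ∉ Sat(A[(b ∨ a) U AX (¬a ∨ b)]) = {s0, s1, s3, s4, s5}, so the formula does not hold at s2.

No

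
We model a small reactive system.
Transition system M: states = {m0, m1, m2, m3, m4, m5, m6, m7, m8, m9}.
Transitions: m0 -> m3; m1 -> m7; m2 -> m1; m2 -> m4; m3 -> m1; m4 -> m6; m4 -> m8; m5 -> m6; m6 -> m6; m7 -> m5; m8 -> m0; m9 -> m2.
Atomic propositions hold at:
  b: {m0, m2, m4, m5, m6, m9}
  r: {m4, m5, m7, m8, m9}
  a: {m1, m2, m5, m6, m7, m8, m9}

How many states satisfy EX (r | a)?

8

Sat(r | a) = {m1, m2, m4, m5, m6, m7, m8, m9}
Sat(EX (r | a)) = {s : some successor in {m1, m2, m4, m5, m6, m7, m8, m9}} = {m1, m2, m3, m4, m5, m6, m7, m9}
|Sat(EX (r | a))| = |{m1, m2, m3, m4, m5, m6, m7, m9}| = 8.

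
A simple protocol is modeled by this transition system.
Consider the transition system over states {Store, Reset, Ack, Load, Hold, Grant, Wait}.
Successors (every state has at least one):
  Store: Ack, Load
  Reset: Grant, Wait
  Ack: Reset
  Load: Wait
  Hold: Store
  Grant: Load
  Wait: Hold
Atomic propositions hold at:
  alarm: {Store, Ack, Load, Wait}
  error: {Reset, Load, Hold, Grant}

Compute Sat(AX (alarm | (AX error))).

Sat(AX error) = {s : every successor in {Reset, Load, Hold, Grant}} = {Ack, Grant, Wait}
Sat(alarm | (AX error)) = {Store, Ack, Load, Grant, Wait}
Sat(AX (alarm | (AX error))) = {s : every successor in {Store, Ack, Load, Grant, Wait}} = {Store, Reset, Load, Hold, Grant}

{Store, Reset, Load, Hold, Grant}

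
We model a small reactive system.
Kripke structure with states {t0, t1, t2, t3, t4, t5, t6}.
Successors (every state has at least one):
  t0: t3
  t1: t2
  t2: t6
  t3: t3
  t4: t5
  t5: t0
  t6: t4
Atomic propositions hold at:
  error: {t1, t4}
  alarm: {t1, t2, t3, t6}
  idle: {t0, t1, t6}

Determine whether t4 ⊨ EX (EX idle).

Yes

Sat(EX idle) = {s : some successor in {t0, t1, t6}} = {t2, t5}
Sat(EX (EX idle)) = {s : some successor in {t2, t5}} = {t1, t4}
t4 ∈ Sat(EX (EX idle)) = {t1, t4}, so the formula holds at t4.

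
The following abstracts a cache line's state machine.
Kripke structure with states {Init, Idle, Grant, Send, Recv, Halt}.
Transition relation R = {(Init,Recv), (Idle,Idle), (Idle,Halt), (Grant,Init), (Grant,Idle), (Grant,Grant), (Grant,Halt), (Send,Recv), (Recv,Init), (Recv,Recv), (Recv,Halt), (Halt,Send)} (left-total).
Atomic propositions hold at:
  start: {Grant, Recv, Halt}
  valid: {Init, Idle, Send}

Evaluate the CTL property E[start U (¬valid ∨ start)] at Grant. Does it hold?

Yes

Sat(¬valid) = {Grant, Recv, Halt}
Sat(¬valid ∨ start) = {Grant, Recv, Halt}
E[start U (¬valid ∨ start)]: least fixpoint, start Z0 = Sat((¬valid ∨ start)) = {Grant, Recv, Halt}, add states in Sat(start) with some successor in Z. Already a fixed point.
Sat(E[start U (¬valid ∨ start)]) = {Grant, Recv, Halt}
Grant ∈ Sat(E[start U (¬valid ∨ start)]) = {Grant, Recv, Halt}, so the formula holds at Grant.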